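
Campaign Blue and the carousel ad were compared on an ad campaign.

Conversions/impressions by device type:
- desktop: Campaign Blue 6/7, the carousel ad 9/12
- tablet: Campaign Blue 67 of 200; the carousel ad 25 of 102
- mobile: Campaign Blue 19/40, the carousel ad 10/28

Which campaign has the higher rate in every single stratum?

Desktop: Campaign Blue 6/7 = 85.7%, the carousel ad 9/12 = 75.0% → Campaign Blue
Tablet: Campaign Blue 67/200 = 33.5%, the carousel ad 25/102 = 24.5% → Campaign Blue
Mobile: Campaign Blue 19/40 = 47.5%, the carousel ad 10/28 = 35.7% → Campaign Blue
Campaign Blue has the higher rate in all 3 groups.

Campaign Blue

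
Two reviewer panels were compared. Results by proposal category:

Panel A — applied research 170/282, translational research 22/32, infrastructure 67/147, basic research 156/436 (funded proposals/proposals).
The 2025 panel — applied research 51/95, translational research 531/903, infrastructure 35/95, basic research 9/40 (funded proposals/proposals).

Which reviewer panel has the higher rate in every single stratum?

Panel A

Applied research: Panel A 170/282 = 60.3%, the 2025 panel 51/95 = 53.7% → Panel A
Translational research: Panel A 22/32 = 68.8%, the 2025 panel 531/903 = 58.8% → Panel A
Infrastructure: Panel A 67/147 = 45.6%, the 2025 panel 35/95 = 36.8% → Panel A
Basic research: Panel A 156/436 = 35.8%, the 2025 panel 9/40 = 22.5% → Panel A
Panel A has the higher rate in all 4 groups.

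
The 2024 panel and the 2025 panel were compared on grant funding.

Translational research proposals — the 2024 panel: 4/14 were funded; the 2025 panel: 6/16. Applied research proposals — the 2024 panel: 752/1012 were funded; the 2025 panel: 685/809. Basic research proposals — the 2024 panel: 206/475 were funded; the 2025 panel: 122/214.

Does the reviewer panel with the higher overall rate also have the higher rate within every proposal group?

Translational research: the 2024 panel 4/14 = 28.6%, the 2025 panel 6/16 = 37.5% → the 2025 panel
Applied research: the 2024 panel 752/1012 = 74.3%, the 2025 panel 685/809 = 84.7% → the 2025 panel
Basic research: the 2024 panel 206/475 = 43.4%, the 2025 panel 122/214 = 57.0% → the 2025 panel
Overall: the 2024 panel 962/1501 = 64.1%, the 2025 panel 813/1039 = 78.2% → the 2025 panel
The 2025 panel wins overall and in every proposal group — no reversal.

Yes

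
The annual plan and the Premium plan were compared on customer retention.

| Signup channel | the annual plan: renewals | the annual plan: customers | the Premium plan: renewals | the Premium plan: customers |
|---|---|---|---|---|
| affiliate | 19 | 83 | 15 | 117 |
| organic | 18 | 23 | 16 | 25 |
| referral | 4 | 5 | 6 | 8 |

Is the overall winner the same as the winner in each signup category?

Yes

Affiliate: the annual plan 19/83 = 22.9%, the Premium plan 15/117 = 12.8% → the annual plan
Organic: the annual plan 18/23 = 78.3%, the Premium plan 16/25 = 64.0% → the annual plan
Referral: the annual plan 4/5 = 80.0%, the Premium plan 6/8 = 75.0% → the annual plan
Overall: the annual plan 41/111 = 36.9%, the Premium plan 37/150 = 24.7% → the annual plan
The annual plan wins overall and in every signup group — no reversal.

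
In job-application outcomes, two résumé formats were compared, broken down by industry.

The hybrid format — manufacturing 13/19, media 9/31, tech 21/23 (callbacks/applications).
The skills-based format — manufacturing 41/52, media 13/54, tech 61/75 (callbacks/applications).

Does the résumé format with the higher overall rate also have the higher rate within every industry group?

Manufacturing: the hybrid format 13/19 = 68.4%, the skills-based format 41/52 = 78.8% → the skills-based format
Media: the hybrid format 9/31 = 29.0%, the skills-based format 13/54 = 24.1% → the hybrid format
Tech: the hybrid format 21/23 = 91.3%, the skills-based format 61/75 = 81.3% → the hybrid format
Overall: the hybrid format 43/73 = 58.9%, the skills-based format 115/181 = 63.5% → the skills-based format
Neither sweeps: the hybrid format wins 2 of 3 groups, the skills-based format wins 1. The skills-based format wins overall but not every group — no Simpson reversal.

No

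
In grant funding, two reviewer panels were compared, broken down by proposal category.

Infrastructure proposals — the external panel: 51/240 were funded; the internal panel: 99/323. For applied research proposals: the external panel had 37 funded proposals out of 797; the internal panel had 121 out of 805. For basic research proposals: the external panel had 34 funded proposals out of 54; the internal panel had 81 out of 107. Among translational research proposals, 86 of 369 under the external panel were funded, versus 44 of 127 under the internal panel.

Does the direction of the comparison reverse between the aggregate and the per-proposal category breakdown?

Infrastructure: the external panel 51/240 = 21.2%, the internal panel 99/323 = 30.7% → the internal panel
Applied research: the external panel 37/797 = 4.6%, the internal panel 121/805 = 15.0% → the internal panel
Basic research: the external panel 34/54 = 63.0%, the internal panel 81/107 = 75.7% → the internal panel
Translational research: the external panel 86/369 = 23.3%, the internal panel 44/127 = 34.6% → the internal panel
Overall: the external panel 208/1460 = 14.2%, the internal panel 345/1362 = 25.3% → the internal panel
The internal panel wins overall and in every proposal group — no reversal.

No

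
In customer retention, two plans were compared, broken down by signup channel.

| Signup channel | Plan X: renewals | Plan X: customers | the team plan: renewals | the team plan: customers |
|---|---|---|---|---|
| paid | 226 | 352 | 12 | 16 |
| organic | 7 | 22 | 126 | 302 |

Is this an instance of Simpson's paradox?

Yes

Paid: Plan X 226/352 = 64.2%, the team plan 12/16 = 75.0% → the team plan
Organic: Plan X 7/22 = 31.8%, the team plan 126/302 = 41.7% → the team plan
Overall: Plan X 233/374 = 62.3%, the team plan 138/318 = 43.4% → Plan X
The team plan wins each signup group but Plan X wins overall — the comparison reverses. The team plan's customers skew toward organic, which has a lower base rate.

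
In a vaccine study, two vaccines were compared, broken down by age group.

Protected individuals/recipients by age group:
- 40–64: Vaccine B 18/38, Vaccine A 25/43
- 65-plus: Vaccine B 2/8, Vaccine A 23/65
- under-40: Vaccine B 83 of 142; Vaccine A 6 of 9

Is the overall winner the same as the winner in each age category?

40–64: Vaccine B 18/38 = 47.4%, Vaccine A 25/43 = 58.1% → Vaccine A
65-plus: Vaccine B 2/8 = 25.0%, Vaccine A 23/65 = 35.4% → Vaccine A
Under-40: Vaccine B 83/142 = 58.5%, Vaccine A 6/9 = 66.7% → Vaccine A
Overall: Vaccine B 103/188 = 54.8%, Vaccine A 54/117 = 46.2% → Vaccine B
Vaccine A wins each age group but Vaccine B wins overall — the comparison reverses. Vaccine A's recipients skew toward 65-plus, which has a lower base rate.

No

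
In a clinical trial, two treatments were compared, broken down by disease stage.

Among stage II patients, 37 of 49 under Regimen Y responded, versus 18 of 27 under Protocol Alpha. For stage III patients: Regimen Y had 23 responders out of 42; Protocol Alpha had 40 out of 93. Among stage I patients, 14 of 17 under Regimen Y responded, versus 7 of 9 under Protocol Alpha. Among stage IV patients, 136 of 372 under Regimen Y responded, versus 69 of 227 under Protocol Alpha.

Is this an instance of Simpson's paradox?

No

Stage II: Regimen Y 37/49 = 75.5%, Protocol Alpha 18/27 = 66.7% → Regimen Y
Stage III: Regimen Y 23/42 = 54.8%, Protocol Alpha 40/93 = 43.0% → Regimen Y
Stage I: Regimen Y 14/17 = 82.4%, Protocol Alpha 7/9 = 77.8% → Regimen Y
Stage IV: Regimen Y 136/372 = 36.6%, Protocol Alpha 69/227 = 30.4% → Regimen Y
Overall: Regimen Y 210/480 = 43.8%, Protocol Alpha 134/356 = 37.6% → Regimen Y
Regimen Y wins overall and in every disease group — no reversal.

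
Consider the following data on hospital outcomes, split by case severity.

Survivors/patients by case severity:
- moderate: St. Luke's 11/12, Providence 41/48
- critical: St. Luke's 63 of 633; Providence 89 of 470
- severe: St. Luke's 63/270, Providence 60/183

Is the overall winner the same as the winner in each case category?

No

Moderate: St. Luke's 11/12 = 91.7%, Providence 41/48 = 85.4% → St. Luke's
Critical: St. Luke's 63/633 = 10.0%, Providence 89/470 = 18.9% → Providence
Severe: St. Luke's 63/270 = 23.3%, Providence 60/183 = 32.8% → Providence
Overall: St. Luke's 137/915 = 15.0%, Providence 190/701 = 27.1% → Providence
Neither sweeps: St. Luke's wins 1 of 3 groups, Providence wins 2. Providence wins overall but not every group — no Simpson reversal.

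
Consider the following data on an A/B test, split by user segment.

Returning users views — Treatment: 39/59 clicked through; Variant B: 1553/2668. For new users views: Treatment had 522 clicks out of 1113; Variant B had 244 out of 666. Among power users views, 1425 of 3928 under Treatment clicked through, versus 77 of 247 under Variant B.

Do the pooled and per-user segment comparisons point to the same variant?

No

Returning users: Treatment 39/59 = 66.1%, Variant B 1553/2668 = 58.2% → Treatment
New users: Treatment 522/1113 = 46.9%, Variant B 244/666 = 36.6% → Treatment
Power users: Treatment 1425/3928 = 36.3%, Variant B 77/247 = 31.2% → Treatment
Overall: Treatment 1986/5100 = 38.9%, Variant B 1874/3581 = 52.3% → Variant B
Treatment wins each user group but Variant B wins overall — the comparison reverses. Treatment's views skew toward power users, which has a lower base rate.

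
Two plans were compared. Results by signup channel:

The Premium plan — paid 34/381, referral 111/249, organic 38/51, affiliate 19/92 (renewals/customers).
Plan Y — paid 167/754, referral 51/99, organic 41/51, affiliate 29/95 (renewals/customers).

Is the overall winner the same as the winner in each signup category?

Yes

Paid: the Premium plan 34/381 = 8.9%, Plan Y 167/754 = 22.1% → Plan Y
Referral: the Premium plan 111/249 = 44.6%, Plan Y 51/99 = 51.5% → Plan Y
Organic: the Premium plan 38/51 = 74.5%, Plan Y 41/51 = 80.4% → Plan Y
Affiliate: the Premium plan 19/92 = 20.7%, Plan Y 29/95 = 30.5% → Plan Y
Overall: the Premium plan 202/773 = 26.1%, Plan Y 288/999 = 28.8% → Plan Y
Plan Y wins overall and in every signup group — no reversal.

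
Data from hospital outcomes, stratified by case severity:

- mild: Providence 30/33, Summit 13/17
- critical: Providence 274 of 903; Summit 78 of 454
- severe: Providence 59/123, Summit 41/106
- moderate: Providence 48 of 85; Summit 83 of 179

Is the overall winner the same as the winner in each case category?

Yes

Mild: Providence 30/33 = 90.9%, Summit 13/17 = 76.5% → Providence
Critical: Providence 274/903 = 30.3%, Summit 78/454 = 17.2% → Providence
Severe: Providence 59/123 = 48.0%, Summit 41/106 = 38.7% → Providence
Moderate: Providence 48/85 = 56.5%, Summit 83/179 = 46.4% → Providence
Overall: Providence 411/1144 = 35.9%, Summit 215/756 = 28.4% → Providence
Providence wins overall and in every case group — no reversal.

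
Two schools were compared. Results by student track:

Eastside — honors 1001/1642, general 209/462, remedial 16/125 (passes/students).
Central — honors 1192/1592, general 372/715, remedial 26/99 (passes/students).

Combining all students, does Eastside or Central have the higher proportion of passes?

Honors: Eastside 1001/1642 = 61.0%, Central 1192/1592 = 74.9% → Central
General: Eastside 209/462 = 45.2%, Central 372/715 = 52.0% → Central
Remedial: Eastside 16/125 = 12.8%, Central 26/99 = 26.3% → Central
Overall: Eastside 1226/2229 = 55.0%, Central 1590/2406 = 66.1% → Central

Central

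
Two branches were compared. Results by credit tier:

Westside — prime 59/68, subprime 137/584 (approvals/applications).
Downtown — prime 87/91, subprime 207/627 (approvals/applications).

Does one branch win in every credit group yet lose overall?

No

Prime: Westside 59/68 = 86.8%, Downtown 87/91 = 95.6% → Downtown
Subprime: Westside 137/584 = 23.5%, Downtown 207/627 = 33.0% → Downtown
Overall: Westside 196/652 = 30.1%, Downtown 294/718 = 40.9% → Downtown
Downtown wins overall and in every credit group — no reversal.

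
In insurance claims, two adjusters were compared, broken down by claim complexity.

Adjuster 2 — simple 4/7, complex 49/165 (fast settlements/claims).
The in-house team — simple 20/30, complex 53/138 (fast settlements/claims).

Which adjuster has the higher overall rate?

the in-house team

Simple: Adjuster 2 4/7 = 57.1%, the in-house team 20/30 = 66.7% → the in-house team
Complex: Adjuster 2 49/165 = 29.7%, the in-house team 53/138 = 38.4% → the in-house team
Overall: Adjuster 2 53/172 = 30.8%, the in-house team 73/168 = 43.5% → the in-house team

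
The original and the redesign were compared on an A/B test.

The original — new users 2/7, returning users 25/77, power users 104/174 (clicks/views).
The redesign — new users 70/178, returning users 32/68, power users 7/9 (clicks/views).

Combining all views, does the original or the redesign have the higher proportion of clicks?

New users: the original 2/7 = 28.6%, the redesign 70/178 = 39.3% → the redesign
Returning users: the original 25/77 = 32.5%, the redesign 32/68 = 47.1% → the redesign
Power users: the original 104/174 = 59.8%, the redesign 7/9 = 77.8% → the redesign
Overall: the original 131/258 = 50.8%, the redesign 109/255 = 42.7% → the original
(The redesign wins every user group but the original wins overall — the redesign's views skew toward the low-rate new users group.)

the original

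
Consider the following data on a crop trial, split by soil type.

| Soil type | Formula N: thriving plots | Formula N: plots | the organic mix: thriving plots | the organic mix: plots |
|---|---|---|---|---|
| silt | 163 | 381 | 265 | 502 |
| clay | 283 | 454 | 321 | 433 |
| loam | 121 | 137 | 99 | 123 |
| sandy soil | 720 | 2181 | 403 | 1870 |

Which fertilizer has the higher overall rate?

Silt: Formula N 163/381 = 42.8%, the organic mix 265/502 = 52.8% → the organic mix
Clay: Formula N 283/454 = 62.3%, the organic mix 321/433 = 74.1% → the organic mix
Loam: Formula N 121/137 = 88.3%, the organic mix 99/123 = 80.5% → Formula N
Sandy soil: Formula N 720/2181 = 33.0%, the organic mix 403/1870 = 21.6% → Formula N
Overall: Formula N 1287/3153 = 40.8%, the organic mix 1088/2928 = 37.2% → Formula N
(Neither sweeps every soil group, but Formula N has the higher pooled rate.)

Formula N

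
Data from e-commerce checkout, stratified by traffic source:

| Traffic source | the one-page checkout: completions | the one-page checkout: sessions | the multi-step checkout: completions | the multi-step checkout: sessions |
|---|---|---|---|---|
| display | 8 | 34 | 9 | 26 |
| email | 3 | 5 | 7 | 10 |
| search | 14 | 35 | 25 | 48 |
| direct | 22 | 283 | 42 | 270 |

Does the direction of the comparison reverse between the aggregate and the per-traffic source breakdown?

Display: the one-page checkout 8/34 = 23.5%, the multi-step checkout 9/26 = 34.6% → the multi-step checkout
Email: the one-page checkout 3/5 = 60.0%, the multi-step checkout 7/10 = 70.0% → the multi-step checkout
Search: the one-page checkout 14/35 = 40.0%, the multi-step checkout 25/48 = 52.1% → the multi-step checkout
Direct: the one-page checkout 22/283 = 7.8%, the multi-step checkout 42/270 = 15.6% → the multi-step checkout
Overall: the one-page checkout 47/357 = 13.2%, the multi-step checkout 83/354 = 23.4% → the multi-step checkout
The multi-step checkout wins overall and in every traffic group — no reversal.

No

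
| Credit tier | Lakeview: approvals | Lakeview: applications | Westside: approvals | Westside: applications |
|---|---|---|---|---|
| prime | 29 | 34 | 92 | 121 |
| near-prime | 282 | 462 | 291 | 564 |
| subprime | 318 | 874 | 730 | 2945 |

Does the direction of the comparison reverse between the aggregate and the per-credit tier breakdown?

Prime: Lakeview 29/34 = 85.3%, Westside 92/121 = 76.0% → Lakeview
Near-prime: Lakeview 282/462 = 61.0%, Westside 291/564 = 51.6% → Lakeview
Subprime: Lakeview 318/874 = 36.4%, Westside 730/2945 = 24.8% → Lakeview
Overall: Lakeview 629/1370 = 45.9%, Westside 1113/3630 = 30.7% → Lakeview
Lakeview wins overall and in every credit group — no reversal.

No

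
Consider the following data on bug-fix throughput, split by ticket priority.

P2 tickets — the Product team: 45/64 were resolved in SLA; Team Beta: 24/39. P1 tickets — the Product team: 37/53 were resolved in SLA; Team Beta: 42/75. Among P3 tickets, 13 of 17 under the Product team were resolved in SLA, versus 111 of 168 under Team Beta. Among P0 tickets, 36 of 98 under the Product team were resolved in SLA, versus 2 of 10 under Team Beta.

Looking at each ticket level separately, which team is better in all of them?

P2: the Product team 45/64 = 70.3%, Team Beta 24/39 = 61.5% → the Product team
P1: the Product team 37/53 = 69.8%, Team Beta 42/75 = 56.0% → the Product team
P3: the Product team 13/17 = 76.5%, Team Beta 111/168 = 66.1% → the Product team
P0: the Product team 36/98 = 36.7%, Team Beta 2/10 = 20.0% → the Product team
The Product team has the higher rate in all 4 groups.

the Product team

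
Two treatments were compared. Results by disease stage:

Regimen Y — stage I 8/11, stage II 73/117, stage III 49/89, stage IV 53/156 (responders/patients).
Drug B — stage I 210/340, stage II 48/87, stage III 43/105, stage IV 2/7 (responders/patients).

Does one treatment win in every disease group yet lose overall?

Yes

Stage I: Regimen Y 8/11 = 72.7%, Drug B 210/340 = 61.8% → Regimen Y
Stage II: Regimen Y 73/117 = 62.4%, Drug B 48/87 = 55.2% → Regimen Y
Stage III: Regimen Y 49/89 = 55.1%, Drug B 43/105 = 41.0% → Regimen Y
Stage IV: Regimen Y 53/156 = 34.0%, Drug B 2/7 = 28.6% → Regimen Y
Overall: Regimen Y 183/373 = 49.1%, Drug B 303/539 = 56.2% → Drug B
Regimen Y wins each disease group but Drug B wins overall — the comparison reverses. Regimen Y's patients skew toward stage IV, which has a lower base rate.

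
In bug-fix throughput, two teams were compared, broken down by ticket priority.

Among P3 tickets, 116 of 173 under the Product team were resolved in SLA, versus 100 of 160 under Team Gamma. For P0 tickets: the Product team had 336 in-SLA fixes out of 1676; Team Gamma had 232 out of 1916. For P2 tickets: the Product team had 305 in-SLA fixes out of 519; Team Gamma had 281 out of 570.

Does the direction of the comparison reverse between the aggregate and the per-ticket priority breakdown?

No

P3: the Product team 116/173 = 67.1%, Team Gamma 100/160 = 62.5% → the Product team
P0: the Product team 336/1676 = 20.0%, Team Gamma 232/1916 = 12.1% → the Product team
P2: the Product team 305/519 = 58.8%, Team Gamma 281/570 = 49.3% → the Product team
Overall: the Product team 757/2368 = 32.0%, Team Gamma 613/2646 = 23.2% → the Product team
The Product team wins overall and in every ticket group — no reversal.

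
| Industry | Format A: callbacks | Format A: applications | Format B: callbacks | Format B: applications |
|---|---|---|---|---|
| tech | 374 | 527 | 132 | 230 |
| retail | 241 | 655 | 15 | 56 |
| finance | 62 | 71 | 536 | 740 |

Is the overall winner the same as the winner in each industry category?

Tech: Format A 374/527 = 71.0%, Format B 132/230 = 57.4% → Format A
Retail: Format A 241/655 = 36.8%, Format B 15/56 = 26.8% → Format A
Finance: Format A 62/71 = 87.3%, Format B 536/740 = 72.4% → Format A
Overall: Format A 677/1253 = 54.0%, Format B 683/1026 = 66.6% → Format B
Format A wins each industry group but Format B wins overall — the comparison reverses. Format A's applications skew toward retail, which has a lower base rate.

No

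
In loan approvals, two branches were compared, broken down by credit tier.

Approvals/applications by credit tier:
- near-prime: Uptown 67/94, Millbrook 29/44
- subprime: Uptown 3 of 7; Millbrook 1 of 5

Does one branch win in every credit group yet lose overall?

No

Near-prime: Uptown 67/94 = 71.3%, Millbrook 29/44 = 65.9% → Uptown
Subprime: Uptown 3/7 = 42.9%, Millbrook 1/5 = 20.0% → Uptown
Overall: Uptown 70/101 = 69.3%, Millbrook 30/49 = 61.2% → Uptown
Uptown wins overall and in every credit group — no reversal.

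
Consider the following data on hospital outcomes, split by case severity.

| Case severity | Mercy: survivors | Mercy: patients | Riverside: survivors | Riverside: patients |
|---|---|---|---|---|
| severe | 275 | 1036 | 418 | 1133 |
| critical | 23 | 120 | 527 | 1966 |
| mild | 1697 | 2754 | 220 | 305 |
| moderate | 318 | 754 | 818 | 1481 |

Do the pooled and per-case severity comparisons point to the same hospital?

No

Severe: Mercy 275/1036 = 26.5%, Riverside 418/1133 = 36.9% → Riverside
Critical: Mercy 23/120 = 19.2%, Riverside 527/1966 = 26.8% → Riverside
Mild: Mercy 1697/2754 = 61.6%, Riverside 220/305 = 72.1% → Riverside
Moderate: Mercy 318/754 = 42.2%, Riverside 818/1481 = 55.2% → Riverside
Overall: Mercy 2313/4664 = 49.6%, Riverside 1983/4885 = 40.6% → Mercy
Riverside wins each case group but Mercy wins overall — the comparison reverses. Riverside's patients skew toward critical, which has a lower base rate.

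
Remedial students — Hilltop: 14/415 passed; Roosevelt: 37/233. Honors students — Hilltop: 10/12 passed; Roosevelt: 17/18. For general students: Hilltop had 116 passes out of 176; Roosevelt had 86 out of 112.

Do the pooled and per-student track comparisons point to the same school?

Yes

Remedial: Hilltop 14/415 = 3.4%, Roosevelt 37/233 = 15.9% → Roosevelt
Honors: Hilltop 10/12 = 83.3%, Roosevelt 17/18 = 94.4% → Roosevelt
General: Hilltop 116/176 = 65.9%, Roosevelt 86/112 = 76.8% → Roosevelt
Overall: Hilltop 140/603 = 23.2%, Roosevelt 140/363 = 38.6% → Roosevelt
Roosevelt wins overall and in every student group — no reversal.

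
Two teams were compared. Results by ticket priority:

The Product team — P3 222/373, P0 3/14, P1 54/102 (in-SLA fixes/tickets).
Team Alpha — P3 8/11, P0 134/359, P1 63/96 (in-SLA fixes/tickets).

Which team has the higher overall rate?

the Product team

P3: the Product team 222/373 = 59.5%, Team Alpha 8/11 = 72.7% → Team Alpha
P0: the Product team 3/14 = 21.4%, Team Alpha 134/359 = 37.3% → Team Alpha
P1: the Product team 54/102 = 52.9%, Team Alpha 63/96 = 65.6% → Team Alpha
Overall: the Product team 279/489 = 57.1%, Team Alpha 205/466 = 44.0% → the Product team
(Team Alpha wins every ticket group but the Product team wins overall — Team Alpha's tickets skew toward the low-rate P0 group.)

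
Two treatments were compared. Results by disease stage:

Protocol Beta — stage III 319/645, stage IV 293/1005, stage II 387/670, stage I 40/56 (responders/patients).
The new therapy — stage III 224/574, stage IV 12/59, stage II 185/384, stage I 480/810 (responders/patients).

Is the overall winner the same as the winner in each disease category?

Stage III: Protocol Beta 319/645 = 49.5%, the new therapy 224/574 = 39.0% → Protocol Beta
Stage IV: Protocol Beta 293/1005 = 29.2%, the new therapy 12/59 = 20.3% → Protocol Beta
Stage II: Protocol Beta 387/670 = 57.8%, the new therapy 185/384 = 48.2% → Protocol Beta
Stage I: Protocol Beta 40/56 = 71.4%, the new therapy 480/810 = 59.3% → Protocol Beta
Overall: Protocol Beta 1039/2376 = 43.7%, the new therapy 901/1827 = 49.3% → the new therapy
Protocol Beta wins each disease group but the new therapy wins overall — the comparison reverses. Protocol Beta's patients skew toward stage IV, which has a lower base rate.

No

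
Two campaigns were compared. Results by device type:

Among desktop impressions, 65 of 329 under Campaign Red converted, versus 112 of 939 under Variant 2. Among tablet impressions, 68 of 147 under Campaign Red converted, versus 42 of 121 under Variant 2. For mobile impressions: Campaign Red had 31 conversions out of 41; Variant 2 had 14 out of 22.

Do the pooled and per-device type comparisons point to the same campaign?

Desktop: Campaign Red 65/329 = 19.8%, Variant 2 112/939 = 11.9% → Campaign Red
Tablet: Campaign Red 68/147 = 46.3%, Variant 2 42/121 = 34.7% → Campaign Red
Mobile: Campaign Red 31/41 = 75.6%, Variant 2 14/22 = 63.6% → Campaign Red
Overall: Campaign Red 164/517 = 31.7%, Variant 2 168/1082 = 15.5% → Campaign Red
Campaign Red wins overall and in every device group — no reversal.

Yes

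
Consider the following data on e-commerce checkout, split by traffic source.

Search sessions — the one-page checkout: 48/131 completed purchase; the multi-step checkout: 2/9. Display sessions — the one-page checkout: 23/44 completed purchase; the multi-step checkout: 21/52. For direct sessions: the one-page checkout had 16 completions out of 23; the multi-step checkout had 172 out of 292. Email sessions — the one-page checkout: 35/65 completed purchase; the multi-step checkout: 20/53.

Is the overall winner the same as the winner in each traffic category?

No

Search: the one-page checkout 48/131 = 36.6%, the multi-step checkout 2/9 = 22.2% → the one-page checkout
Display: the one-page checkout 23/44 = 52.3%, the multi-step checkout 21/52 = 40.4% → the one-page checkout
Direct: the one-page checkout 16/23 = 69.6%, the multi-step checkout 172/292 = 58.9% → the one-page checkout
Email: the one-page checkout 35/65 = 53.8%, the multi-step checkout 20/53 = 37.7% → the one-page checkout
Overall: the one-page checkout 122/263 = 46.4%, the multi-step checkout 215/406 = 53.0% → the multi-step checkout
The one-page checkout wins each traffic group but the multi-step checkout wins overall — the comparison reverses. The one-page checkout's sessions skew toward search, which has a lower base rate.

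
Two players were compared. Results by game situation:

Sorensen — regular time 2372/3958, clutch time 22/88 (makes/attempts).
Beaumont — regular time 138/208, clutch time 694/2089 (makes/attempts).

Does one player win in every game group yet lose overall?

Regular time: Sorensen 2372/3958 = 59.9%, Beaumont 138/208 = 66.3% → Beaumont
Clutch time: Sorensen 22/88 = 25.0%, Beaumont 694/2089 = 33.2% → Beaumont
Overall: Sorensen 2394/4046 = 59.2%, Beaumont 832/2297 = 36.2% → Sorensen
Beaumont wins each game group but Sorensen wins overall — the comparison reverses. Beaumont's attempts skew toward clutch time, which has a lower base rate.

Yes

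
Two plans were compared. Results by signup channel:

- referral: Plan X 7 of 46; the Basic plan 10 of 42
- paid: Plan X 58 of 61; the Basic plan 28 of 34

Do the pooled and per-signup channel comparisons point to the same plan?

No

Referral: Plan X 7/46 = 15.2%, the Basic plan 10/42 = 23.8% → the Basic plan
Paid: Plan X 58/61 = 95.1%, the Basic plan 28/34 = 82.4% → Plan X
Overall: Plan X 65/107 = 60.7%, the Basic plan 38/76 = 50.0% → Plan X
Neither sweeps: Plan X wins 1 of 2 groups, the Basic plan wins 1. Plan X wins overall but not every group — no Simpson reversal.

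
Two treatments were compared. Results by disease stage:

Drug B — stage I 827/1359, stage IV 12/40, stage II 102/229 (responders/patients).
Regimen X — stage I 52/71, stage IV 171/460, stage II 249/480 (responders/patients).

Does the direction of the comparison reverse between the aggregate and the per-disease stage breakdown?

Yes

Stage I: Drug B 827/1359 = 60.9%, Regimen X 52/71 = 73.2% → Regimen X
Stage IV: Drug B 12/40 = 30.0%, Regimen X 171/460 = 37.2% → Regimen X
Stage II: Drug B 102/229 = 44.5%, Regimen X 249/480 = 51.9% → Regimen X
Overall: Drug B 941/1628 = 57.8%, Regimen X 472/1011 = 46.7% → Drug B
Regimen X wins each disease group but Drug B wins overall — the comparison reverses. Regimen X's patients skew toward stage IV, which has a lower base rate.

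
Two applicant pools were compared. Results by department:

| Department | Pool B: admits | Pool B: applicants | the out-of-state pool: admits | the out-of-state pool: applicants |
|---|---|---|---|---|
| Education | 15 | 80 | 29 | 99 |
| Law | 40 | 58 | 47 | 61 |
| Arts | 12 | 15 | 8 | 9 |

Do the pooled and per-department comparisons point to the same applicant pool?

Yes

Education: Pool B 15/80 = 18.8%, the out-of-state pool 29/99 = 29.3% → the out-of-state pool
Law: Pool B 40/58 = 69.0%, the out-of-state pool 47/61 = 77.0% → the out-of-state pool
Arts: Pool B 12/15 = 80.0%, the out-of-state pool 8/9 = 88.9% → the out-of-state pool
Overall: Pool B 67/153 = 43.8%, the out-of-state pool 84/169 = 49.7% → the out-of-state pool
The out-of-state pool wins overall and in every department group — no reversal.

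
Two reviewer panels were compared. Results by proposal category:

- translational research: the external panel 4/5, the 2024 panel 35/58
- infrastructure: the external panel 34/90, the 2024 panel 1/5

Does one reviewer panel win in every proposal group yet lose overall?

Translational research: the external panel 4/5 = 80.0%, the 2024 panel 35/58 = 60.3% → the external panel
Infrastructure: the external panel 34/90 = 37.8%, the 2024 panel 1/5 = 20.0% → the external panel
Overall: the external panel 38/95 = 40.0%, the 2024 panel 36/63 = 57.1% → the 2024 panel
The external panel wins each proposal group but the 2024 panel wins overall — the comparison reverses. The external panel's proposals skew toward infrastructure, which has a lower base rate.

Yes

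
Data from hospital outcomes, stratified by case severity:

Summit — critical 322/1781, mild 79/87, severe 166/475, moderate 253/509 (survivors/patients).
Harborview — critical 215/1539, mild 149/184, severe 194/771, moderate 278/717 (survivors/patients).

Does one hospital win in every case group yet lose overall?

Critical: Summit 322/1781 = 18.1%, Harborview 215/1539 = 14.0% → Summit
Mild: Summit 79/87 = 90.8%, Harborview 149/184 = 81.0% → Summit
Severe: Summit 166/475 = 34.9%, Harborview 194/771 = 25.2% → Summit
Moderate: Summit 253/509 = 49.7%, Harborview 278/717 = 38.8% → Summit
Overall: Summit 820/2852 = 28.8%, Harborview 836/3211 = 26.0% → Summit
Summit wins overall and in every case group — no reversal.

No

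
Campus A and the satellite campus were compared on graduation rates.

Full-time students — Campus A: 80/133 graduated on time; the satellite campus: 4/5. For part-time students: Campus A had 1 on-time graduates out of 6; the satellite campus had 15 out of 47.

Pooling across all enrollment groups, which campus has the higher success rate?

Full-time: Campus A 80/133 = 60.2%, the satellite campus 4/5 = 80.0% → the satellite campus
Part-time: Campus A 1/6 = 16.7%, the satellite campus 15/47 = 31.9% → the satellite campus
Overall: Campus A 81/139 = 58.3%, the satellite campus 19/52 = 36.5% → Campus A
(The satellite campus wins every enrollment group but Campus A wins overall — the satellite campus's students skew toward the low-rate part-time group.)

Campus A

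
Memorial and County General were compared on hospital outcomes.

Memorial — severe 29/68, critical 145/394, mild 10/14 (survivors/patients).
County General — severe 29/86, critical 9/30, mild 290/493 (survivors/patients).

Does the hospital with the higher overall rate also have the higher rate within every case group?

Severe: Memorial 29/68 = 42.6%, County General 29/86 = 33.7% → Memorial
Critical: Memorial 145/394 = 36.8%, County General 9/30 = 30.0% → Memorial
Mild: Memorial 10/14 = 71.4%, County General 290/493 = 58.8% → Memorial
Overall: Memorial 184/476 = 38.7%, County General 328/609 = 53.9% → County General
Memorial wins each case group but County General wins overall — the comparison reverses. Memorial's patients skew toward critical, which has a lower base rate.

No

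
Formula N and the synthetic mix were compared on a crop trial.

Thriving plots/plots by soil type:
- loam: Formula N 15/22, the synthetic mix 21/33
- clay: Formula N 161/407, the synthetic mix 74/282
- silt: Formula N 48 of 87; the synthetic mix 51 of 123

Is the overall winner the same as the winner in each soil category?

Loam: Formula N 15/22 = 68.2%, the synthetic mix 21/33 = 63.6% → Formula N
Clay: Formula N 161/407 = 39.6%, the synthetic mix 74/282 = 26.2% → Formula N
Silt: Formula N 48/87 = 55.2%, the synthetic mix 51/123 = 41.5% → Formula N
Overall: Formula N 224/516 = 43.4%, the synthetic mix 146/438 = 33.3% → Formula N
Formula N wins overall and in every soil group — no reversal.

Yes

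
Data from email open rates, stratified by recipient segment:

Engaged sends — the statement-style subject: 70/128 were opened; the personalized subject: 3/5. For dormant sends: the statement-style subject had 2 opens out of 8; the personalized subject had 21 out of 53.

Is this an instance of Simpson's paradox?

Engaged: the statement-style subject 70/128 = 54.7%, the personalized subject 3/5 = 60.0% → the personalized subject
Dormant: the statement-style subject 2/8 = 25.0%, the personalized subject 21/53 = 39.6% → the personalized subject
Overall: the statement-style subject 72/136 = 52.9%, the personalized subject 24/58 = 41.4% → the statement-style subject
The personalized subject wins each recipient group but the statement-style subject wins overall — the comparison reverses. The personalized subject's sends skew toward dormant, which has a lower base rate.

Yes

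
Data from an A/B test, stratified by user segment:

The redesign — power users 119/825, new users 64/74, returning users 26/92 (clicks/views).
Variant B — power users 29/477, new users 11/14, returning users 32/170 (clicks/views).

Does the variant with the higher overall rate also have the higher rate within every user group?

Power users: the redesign 119/825 = 14.4%, Variant B 29/477 = 6.1% → the redesign
New users: the redesign 64/74 = 86.5%, Variant B 11/14 = 78.6% → the redesign
Returning users: the redesign 26/92 = 28.3%, Variant B 32/170 = 18.8% → the redesign
Overall: the redesign 209/991 = 21.1%, Variant B 72/661 = 10.9% → the redesign
The redesign wins overall and in every user group — no reversal.

Yes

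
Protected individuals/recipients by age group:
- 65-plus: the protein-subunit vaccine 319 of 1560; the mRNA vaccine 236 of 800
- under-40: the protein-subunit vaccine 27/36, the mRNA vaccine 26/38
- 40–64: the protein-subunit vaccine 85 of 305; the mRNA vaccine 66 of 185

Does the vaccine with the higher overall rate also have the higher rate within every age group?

65-plus: the protein-subunit vaccine 319/1560 = 20.4%, the mRNA vaccine 236/800 = 29.5% → the mRNA vaccine
Under-40: the protein-subunit vaccine 27/36 = 75.0%, the mRNA vaccine 26/38 = 68.4% → the protein-subunit vaccine
40–64: the protein-subunit vaccine 85/305 = 27.9%, the mRNA vaccine 66/185 = 35.7% → the mRNA vaccine
Overall: the protein-subunit vaccine 431/1901 = 22.7%, the mRNA vaccine 328/1023 = 32.1% → the mRNA vaccine
Neither sweeps: the protein-subunit vaccine wins 1 of 3 groups, the mRNA vaccine wins 2. The mRNA vaccine wins overall but not every group — no Simpson reversal.

No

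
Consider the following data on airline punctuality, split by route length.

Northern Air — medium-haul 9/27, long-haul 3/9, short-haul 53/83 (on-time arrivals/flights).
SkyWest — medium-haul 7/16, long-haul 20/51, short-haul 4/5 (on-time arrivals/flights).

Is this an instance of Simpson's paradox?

Yes

Medium-haul: Northern Air 9/27 = 33.3%, SkyWest 7/16 = 43.8% → SkyWest
Long-haul: Northern Air 3/9 = 33.3%, SkyWest 20/51 = 39.2% → SkyWest
Short-haul: Northern Air 53/83 = 63.9%, SkyWest 4/5 = 80.0% → SkyWest
Overall: Northern Air 65/119 = 54.6%, SkyWest 31/72 = 43.1% → Northern Air
SkyWest wins each route group but Northern Air wins overall — the comparison reverses. SkyWest's flights skew toward long-haul, which has a lower base rate.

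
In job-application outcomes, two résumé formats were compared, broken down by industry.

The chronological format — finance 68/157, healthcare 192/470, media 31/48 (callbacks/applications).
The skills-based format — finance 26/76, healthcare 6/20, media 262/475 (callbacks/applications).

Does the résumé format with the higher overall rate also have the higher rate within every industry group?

Finance: the chronological format 68/157 = 43.3%, the skills-based format 26/76 = 34.2% → the chronological format
Healthcare: the chronological format 192/470 = 40.9%, the skills-based format 6/20 = 30.0% → the chronological format
Media: the chronological format 31/48 = 64.6%, the skills-based format 262/475 = 55.2% → the chronological format
Overall: the chronological format 291/675 = 43.1%, the skills-based format 294/571 = 51.5% → the skills-based format
The chronological format wins each industry group but the skills-based format wins overall — the comparison reverses. The chronological format's applications skew toward healthcare, which has a lower base rate.

No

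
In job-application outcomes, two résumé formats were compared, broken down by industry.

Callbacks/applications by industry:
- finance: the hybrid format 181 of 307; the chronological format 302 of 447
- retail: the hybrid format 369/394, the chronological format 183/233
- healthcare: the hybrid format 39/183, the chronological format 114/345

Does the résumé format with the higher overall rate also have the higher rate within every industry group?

Finance: the hybrid format 181/307 = 59.0%, the chronological format 302/447 = 67.6% → the chronological format
Retail: the hybrid format 369/394 = 93.7%, the chronological format 183/233 = 78.5% → the hybrid format
Healthcare: the hybrid format 39/183 = 21.3%, the chronological format 114/345 = 33.0% → the chronological format
Overall: the hybrid format 589/884 = 66.6%, the chronological format 599/1025 = 58.4% → the hybrid format
Neither sweeps: the hybrid format wins 1 of 3 groups, the chronological format wins 2. The hybrid format wins overall but not every group — no Simpson reversal.

No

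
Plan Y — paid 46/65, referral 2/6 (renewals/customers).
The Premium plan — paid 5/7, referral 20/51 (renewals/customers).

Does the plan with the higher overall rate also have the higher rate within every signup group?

No

Paid: Plan Y 46/65 = 70.8%, the Premium plan 5/7 = 71.4% → the Premium plan
Referral: Plan Y 2/6 = 33.3%, the Premium plan 20/51 = 39.2% → the Premium plan
Overall: Plan Y 48/71 = 67.6%, the Premium plan 25/58 = 43.1% → Plan Y
The Premium plan wins each signup group but Plan Y wins overall — the comparison reverses. The Premium plan's customers skew toward referral, which has a lower base rate.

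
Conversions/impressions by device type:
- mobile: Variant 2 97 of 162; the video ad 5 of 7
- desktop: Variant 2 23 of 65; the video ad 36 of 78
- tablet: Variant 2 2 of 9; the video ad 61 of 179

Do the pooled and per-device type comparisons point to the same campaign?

No

Mobile: Variant 2 97/162 = 59.9%, the video ad 5/7 = 71.4% → the video ad
Desktop: Variant 2 23/65 = 35.4%, the video ad 36/78 = 46.2% → the video ad
Tablet: Variant 2 2/9 = 22.2%, the video ad 61/179 = 34.1% → the video ad
Overall: Variant 2 122/236 = 51.7%, the video ad 102/264 = 38.6% → Variant 2
The video ad wins each device group but Variant 2 wins overall — the comparison reverses. The video ad's impressions skew toward tablet, which has a lower base rate.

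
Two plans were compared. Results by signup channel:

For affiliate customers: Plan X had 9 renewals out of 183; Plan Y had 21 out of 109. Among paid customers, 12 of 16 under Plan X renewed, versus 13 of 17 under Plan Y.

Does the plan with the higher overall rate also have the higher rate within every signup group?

Affiliate: Plan X 9/183 = 4.9%, Plan Y 21/109 = 19.3% → Plan Y
Paid: Plan X 12/16 = 75.0%, Plan Y 13/17 = 76.5% → Plan Y
Overall: Plan X 21/199 = 10.6%, Plan Y 34/126 = 27.0% → Plan Y
Plan Y wins overall and in every signup group — no reversal.

Yes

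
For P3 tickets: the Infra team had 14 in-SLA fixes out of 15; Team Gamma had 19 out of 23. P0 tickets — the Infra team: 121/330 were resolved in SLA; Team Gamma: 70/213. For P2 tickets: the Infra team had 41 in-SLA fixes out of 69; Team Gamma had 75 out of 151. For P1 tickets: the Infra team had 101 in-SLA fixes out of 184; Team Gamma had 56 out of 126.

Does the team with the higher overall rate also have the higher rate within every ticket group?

Yes

P3: the Infra team 14/15 = 93.3%, Team Gamma 19/23 = 82.6% → the Infra team
P0: the Infra team 121/330 = 36.7%, Team Gamma 70/213 = 32.9% → the Infra team
P2: the Infra team 41/69 = 59.4%, Team Gamma 75/151 = 49.7% → the Infra team
P1: the Infra team 101/184 = 54.9%, Team Gamma 56/126 = 44.4% → the Infra team
Overall: the Infra team 277/598 = 46.3%, Team Gamma 220/513 = 42.9% → the Infra team
The Infra team wins overall and in every ticket group — no reversal.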